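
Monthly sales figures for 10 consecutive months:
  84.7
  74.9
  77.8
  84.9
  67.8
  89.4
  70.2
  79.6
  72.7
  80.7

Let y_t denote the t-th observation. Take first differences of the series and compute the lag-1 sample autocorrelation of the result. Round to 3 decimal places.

-0.821

First differences Δy: -9.8, 2.9, 7.1, -17.1, 21.6, -19.2, 9.4, -6.9, 8.0
Mean of differences = -0.4444
Numerator Σ(Δy_t−Δȳ)(Δy_{t+1}−Δȳ) = -1215.0353
Denominator Σ(Δy_t−Δȳ)² = 1480.6622
r_1(Δy) = -1215.0353 / 1480.6622 = -0.821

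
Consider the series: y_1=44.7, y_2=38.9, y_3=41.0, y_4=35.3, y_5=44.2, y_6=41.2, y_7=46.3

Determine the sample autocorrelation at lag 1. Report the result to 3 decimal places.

-0.254

Mean ȳ = (44.7 + 38.9 + 41.0 + 35.3 + 44.2 + 41.2 + 46.3)/7 = 41.6571
Deviations from mean: 3.0429, -2.7571, -0.6571, -6.3571, 2.5429, -0.4571, 4.6429
Σ(y_t−ȳ)(y_{t+1}−ȳ) = (-8.3896) + (1.8118) + (4.1776) + (-16.1653) + (-1.1624) + (-2.1224) = -21.8504
Denominator Σ(y_t−ȳ)² = 85.9371
r_1 = -21.8504 / 85.9371 = -0.254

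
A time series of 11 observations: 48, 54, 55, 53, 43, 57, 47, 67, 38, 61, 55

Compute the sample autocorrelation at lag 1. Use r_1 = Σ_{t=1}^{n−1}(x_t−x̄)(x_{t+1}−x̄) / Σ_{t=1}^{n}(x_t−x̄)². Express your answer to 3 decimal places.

-0.697

Mean x̄ = (48 + 54 + 55 + 53 + 43 + 57 + 47 + 67 + 38 + 61 + 55)/11 = 52.5455
Numerator Σ_{t=1}^{10}(x_t−x̄)(x_{t+1}−x̄) = -466.1157
Denominator Σ(x_t−x̄)² = 668.7273
r_1 = -466.1157 / 668.7273 = -0.697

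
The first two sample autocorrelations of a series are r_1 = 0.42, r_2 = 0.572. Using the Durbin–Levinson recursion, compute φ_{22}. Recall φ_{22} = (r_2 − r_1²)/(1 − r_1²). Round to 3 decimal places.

φ_{22} = (r_2 − r_1²) / (1 − r_1²)
r_1² = (0.42)² = 0.1764
Numerator = 0.572 − 0.1764 = 0.3956; denominator = 1 − 0.1764 = 0.8236
φ_{22} = 0.3956 / 0.8236 = 0.480

0.480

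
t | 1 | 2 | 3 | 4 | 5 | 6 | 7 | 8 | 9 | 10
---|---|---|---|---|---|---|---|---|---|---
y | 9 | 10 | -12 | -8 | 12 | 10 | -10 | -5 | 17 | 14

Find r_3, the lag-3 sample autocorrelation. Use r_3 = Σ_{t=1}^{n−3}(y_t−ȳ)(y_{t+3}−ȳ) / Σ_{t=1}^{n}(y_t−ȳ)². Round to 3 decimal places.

Mean ȳ = (9 + 10 − 12 − 8 + 12 + 10 − 10 − 5 + 17 + 14)/10 = 3.7000
Numerator Σ_{t=1}^{7}(y_t−ȳ)(y_{t+3}−ȳ) = -77.8700
Denominator Σ(y_t−ȳ)² = 1106.1000
r_3 = -77.8700 / 1106.1000 = -0.070

-0.070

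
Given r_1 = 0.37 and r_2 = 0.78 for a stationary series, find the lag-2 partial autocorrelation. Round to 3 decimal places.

0.745

φ_{22} = (r_2 − r_1²) / (1 − r_1²)
r_1² = (0.37)² = 0.1369
Numerator = 0.78 − 0.1369 = 0.6431; denominator = 1 − 0.1369 = 0.8631
φ_{22} = 0.6431 / 0.8631 = 0.745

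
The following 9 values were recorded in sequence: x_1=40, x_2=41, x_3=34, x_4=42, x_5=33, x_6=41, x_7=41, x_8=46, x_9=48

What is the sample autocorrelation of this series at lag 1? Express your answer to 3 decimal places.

Mean x̄ = (40 + 41 + 34 + 42 + 33 + 41 + 41 + 46 + 48)/9 = 40.6667
Numerator Σ_{t=1}^{8}(x_t−x̄)(x_{t+1}−x̄) = 16.8889
Denominator Σ(x_t−x̄)² = 188.0000
r_1 = 16.8889 / 188.0000 = 0.090

0.090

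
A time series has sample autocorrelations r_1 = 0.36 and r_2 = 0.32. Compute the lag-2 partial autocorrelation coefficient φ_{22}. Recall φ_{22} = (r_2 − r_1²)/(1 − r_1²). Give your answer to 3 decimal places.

0.219

φ_{22} = (r_2 − r_1²) / (1 − r_1²)
r_1² = (0.36)² = 0.1296
Numerator = 0.32 − 0.1296 = 0.1904; denominator = 1 − 0.1296 = 0.8704
φ_{22} = 0.1904 / 0.8704 = 0.219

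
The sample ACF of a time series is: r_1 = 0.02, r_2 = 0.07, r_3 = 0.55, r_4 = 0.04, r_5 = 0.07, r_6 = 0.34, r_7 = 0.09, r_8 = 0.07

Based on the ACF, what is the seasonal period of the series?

3

The largest autocorrelation is r_3 = 0.55, with a weaker echo at lag 6 (0.34); the remaining lags stay at or below 0.09.
The dominant spike at lag 3 indicates a seasonal period of 3.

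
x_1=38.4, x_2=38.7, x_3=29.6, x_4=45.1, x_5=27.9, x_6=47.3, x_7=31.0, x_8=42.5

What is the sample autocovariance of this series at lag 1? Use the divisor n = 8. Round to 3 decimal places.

-41.418

Mean x̄ = (38.4 + 38.7 + 29.6 + 45.1 + 27.9 + 47.3 + 31.0 + 42.5)/8 = 37.5625
Σ_{t=1}^{7}(x_t−x̄)(x_{t+1}−x̄) = -331.3464
γ_1 = -331.3464 / 8 = -41.418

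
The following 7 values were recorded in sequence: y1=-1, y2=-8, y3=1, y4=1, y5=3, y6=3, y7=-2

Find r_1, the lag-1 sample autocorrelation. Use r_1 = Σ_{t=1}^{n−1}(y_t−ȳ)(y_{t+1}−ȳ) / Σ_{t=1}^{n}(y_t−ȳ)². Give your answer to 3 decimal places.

0.078

Mean ȳ = (-1 − 8 + 1 + 1 + 3 + 3 − 2)/7 = -0.4286
Deviations from mean: -0.5714, -7.5714, 1.4286, 1.4286, 3.4286, 3.4286, -1.5714
Σ(y_t−ȳ)(y_{t+1}−ȳ) = (4.3265) + (-10.8163) + (2.0408) + (4.8980) + (11.7551) + (-5.3878) = 6.8163
Denominator Σ(y_t−ȳ)² = 87.7143
r_1 = 6.8163 / 87.7143 = 0.078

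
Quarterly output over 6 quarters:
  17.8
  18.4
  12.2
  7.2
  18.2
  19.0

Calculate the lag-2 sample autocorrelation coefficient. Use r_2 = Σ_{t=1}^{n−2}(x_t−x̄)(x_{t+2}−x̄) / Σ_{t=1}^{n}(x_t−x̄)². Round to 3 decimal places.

-0.619

Mean x̄ = (17.8 + 18.4 + 12.2 + 7.2 + 18.2 + 19.0)/6 = 15.4667
Deviations from mean: 2.3333, 2.9333, -3.2667, -8.2667, 2.7333, 3.5333
Numerator Σ_{t=1}^{4}(x_t−x̄)(x_{t+2}−x̄) = -70.0089
Denominator Σ(x_t−x̄)² = 113.0133
r_2 = -70.0089 / 113.0133 = -0.619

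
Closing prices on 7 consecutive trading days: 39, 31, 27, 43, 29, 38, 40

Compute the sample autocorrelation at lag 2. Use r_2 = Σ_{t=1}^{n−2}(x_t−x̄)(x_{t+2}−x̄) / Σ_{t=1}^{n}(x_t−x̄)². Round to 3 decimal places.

-0.089

Mean x̄ = (39 + 31 + 27 + 43 + 29 + 38 + 40)/7 = 35.2857
Deviations from mean: 3.7143, -4.2857, -8.2857, 7.7143, -6.2857, 2.7143, 4.7143
Σ(x_t−x̄)(x_{t+2}−x̄) = (-30.7755) + (-33.0612) + (52.0816) + (20.9388) + (-29.6327) = -20.4490
Denominator Σ(x_t−x̄)² = 229.4286
r_2 = -20.4490 / 229.4286 = -0.089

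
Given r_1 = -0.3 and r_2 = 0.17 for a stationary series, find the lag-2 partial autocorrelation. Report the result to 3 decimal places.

0.088

φ_{22} = (r_2 − r_1²) / (1 − r_1²)
r_1² = (-0.3)² = 0.09
Numerator = 0.17 − 0.0900 = 0.0800; denominator = 1 − 0.0900 = 0.9100
φ_{22} = 0.0800 / 0.9100 = 0.088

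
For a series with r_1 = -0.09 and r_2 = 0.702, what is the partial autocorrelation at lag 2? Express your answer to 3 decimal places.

0.700

φ_{22} = (r_2 − r_1²) / (1 − r_1²)
r_1² = (-0.09)² = 0.0081
Numerator = 0.702 − 0.0081 = 0.6939; denominator = 1 − 0.0081 = 0.9919
φ_{22} = 0.6939 / 0.9919 = 0.700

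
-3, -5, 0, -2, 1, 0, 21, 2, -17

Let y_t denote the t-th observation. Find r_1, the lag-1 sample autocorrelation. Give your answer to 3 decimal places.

Mean ȳ = (-3 − 5 + 0 − 2 + 1 + 0 + 21 + 2 − 17)/9 = -0.3333
Numerator Σ_{t=1}^{8}(y_t−ȳ)(y_{t+1}−ȳ) = 26.5556
Denominator Σ(y_t−ȳ)² = 772.0000
r_1 = 26.5556 / 772.0000 = 0.034

0.034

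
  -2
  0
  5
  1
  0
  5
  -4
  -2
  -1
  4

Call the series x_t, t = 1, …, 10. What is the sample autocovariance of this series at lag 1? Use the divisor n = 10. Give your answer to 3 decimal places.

Mean x̄ = (-2 + 0 + 5 + 1 + 0 + 5 − 4 − 2 − 1 + 4)/10 = 0.6000
Σ_{t=1}^{9}(x_t−x̄)(x_{t+1}−x̄) = -11.7600
γ_1 = -11.7600 / 10 = -1.176

-1.176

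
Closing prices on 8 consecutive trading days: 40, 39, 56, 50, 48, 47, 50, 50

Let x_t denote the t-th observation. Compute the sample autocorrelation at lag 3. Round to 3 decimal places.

-0.090

Mean x̄ = (40 + 39 + 56 + 50 + 48 + 47 + 50 + 50)/8 = 47.5000
Deviations from mean: -7.5000, -8.5000, 8.5000, 2.5000, 0.5000, -0.5000, 2.5000, 2.5000
Σ(x_t−x̄)(x_{t+3}−x̄) = (-18.7500) + (-4.2500) + (-4.2500) + (6.2500) + (1.2500) = -19.7500
Denominator Σ(x_t−x̄)² = 220.0000
r_3 = -19.7500 / 220.0000 = -0.090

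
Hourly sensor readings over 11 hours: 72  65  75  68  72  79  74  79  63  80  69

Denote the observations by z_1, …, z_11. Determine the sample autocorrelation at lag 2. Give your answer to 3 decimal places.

0.340

Mean z̄ = (72 + 65 + 75 + 68 + 72 + 79 + 74 + 79 + 63 + 80 + 69)/11 = 72.3636
Numerator Σ_{t=1}^{9}(z_t−z̄)(z_{t+2}−z̄) = 111.5537
Denominator Σ(z_t−z̄)² = 328.5455
r_2 = 111.5537 / 328.5455 = 0.340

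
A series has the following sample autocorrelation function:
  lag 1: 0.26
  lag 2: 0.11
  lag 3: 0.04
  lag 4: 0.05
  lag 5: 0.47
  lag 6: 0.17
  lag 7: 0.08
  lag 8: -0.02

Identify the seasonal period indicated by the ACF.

The largest autocorrelation is r_5 = 0.47; the remaining lags stay at or below 0.26. The elevated value at lag 1 (0.26), dropping to 0.11 at lag 2, reflects decaying short-term dependence rather than seasonality.
The dominant spike at lag 5 indicates a seasonal period of 5.

5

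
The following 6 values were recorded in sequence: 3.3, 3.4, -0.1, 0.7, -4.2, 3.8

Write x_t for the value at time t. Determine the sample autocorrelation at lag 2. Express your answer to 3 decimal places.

Mean x̄ = (3.3 + 3.4 − 0.1 + 0.7 − 4.2 + 3.8)/6 = 1.1500
Deviations from mean: 2.1500, 2.2500, -1.2500, -0.4500, -5.3500, 2.6500
Numerator Σ_{t=1}^{4}(x_t−x̄)(x_{t+2}−x̄) = 1.7950
Denominator Σ(x_t−x̄)² = 47.0950
r_2 = 1.7950 / 47.0950 = 0.038

0.038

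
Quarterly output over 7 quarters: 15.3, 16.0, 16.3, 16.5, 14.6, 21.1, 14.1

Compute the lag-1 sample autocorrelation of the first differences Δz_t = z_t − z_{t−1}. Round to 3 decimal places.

First differences Δz: 0.7, 0.3, 0.2, -1.9, 6.5, -7.0
Mean of differences = -0.2000
Numerator Σ(Δz_t−Δz̄)(Δz_{t+1}−Δz̄) = -56.9800
Denominator Σ(Δz_t−Δz̄)² = 95.2400
r_1(Δz) = -56.9800 / 95.2400 = -0.598

-0.598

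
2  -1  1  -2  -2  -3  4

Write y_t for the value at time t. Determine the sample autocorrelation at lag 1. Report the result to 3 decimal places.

Mean ȳ = (2 − 1 + 1 − 2 − 2 − 3 + 4)/7 = -0.1429
Deviations from mean: 2.1429, -0.8571, 1.1429, -1.8571, -1.8571, -2.8571, 4.1429
Numerator Σ_{t=1}^{6}(y_t−ȳ)(y_{t+1}−ȳ) = -8.0204
Denominator Σ(y_t−ȳ)² = 38.8571
r_1 = -8.0204 / 38.8571 = -0.206

-0.206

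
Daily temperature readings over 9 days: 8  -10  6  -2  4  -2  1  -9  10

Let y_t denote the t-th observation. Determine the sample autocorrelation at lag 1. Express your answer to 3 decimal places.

-0.650

Mean ȳ = (8 − 10 + 6 − 2 + 4 − 2 + 1 − 9 + 10)/9 = 0.6667
Numerator Σ_{t=1}^{8}(y_t−ȳ)(y_{t+1}−ȳ) = -261.4444
Denominator Σ(y_t−ȳ)² = 402.0000
r_1 = -261.4444 / 402.0000 = -0.650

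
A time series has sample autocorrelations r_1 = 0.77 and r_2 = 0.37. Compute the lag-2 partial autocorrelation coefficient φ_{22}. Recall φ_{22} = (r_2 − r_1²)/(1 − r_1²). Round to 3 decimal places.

-0.548

φ_{22} = (r_2 − r_1²) / (1 − r_1²)
r_1² = (0.77)² = 0.5929
Numerator = 0.37 − 0.5929 = -0.2229; denominator = 1 − 0.5929 = 0.4071
φ_{22} = -0.2229 / 0.4071 = -0.548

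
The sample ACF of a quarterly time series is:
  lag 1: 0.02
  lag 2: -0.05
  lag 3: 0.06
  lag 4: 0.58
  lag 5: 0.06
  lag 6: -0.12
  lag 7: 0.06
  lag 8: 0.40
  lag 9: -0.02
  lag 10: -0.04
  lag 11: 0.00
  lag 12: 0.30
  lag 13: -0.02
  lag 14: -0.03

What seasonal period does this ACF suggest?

The largest autocorrelation is r_4 = 0.58, with weaker echoes at lags 8 (0.40) and 12 (0.30); the remaining lags stay at or below 0.06.
The dominant spike at lag 4 indicates a seasonal period of 4.

4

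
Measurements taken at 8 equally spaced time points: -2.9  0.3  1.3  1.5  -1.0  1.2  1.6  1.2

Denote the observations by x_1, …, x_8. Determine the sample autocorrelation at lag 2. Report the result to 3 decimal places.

-0.256

Mean x̄ = (-2.9 + 0.3 + 1.3 + 1.5 − 1.0 + 1.2 + 1.6 + 1.2)/8 = 0.4000
Deviations from mean: -3.3000, -0.1000, 0.9000, 1.1000, -1.4000, 0.8000, 1.2000, 0.8000
Σ(x_t−x̄)(x_{t+2}−x̄) = (-2.9700) + (-0.1100) + (-1.2600) + (0.8800) + (-1.6800) + (0.6400) = -4.5000
Denominator Σ(x_t−x̄)² = 17.6000
r_2 = -4.5000 / 17.6000 = -0.256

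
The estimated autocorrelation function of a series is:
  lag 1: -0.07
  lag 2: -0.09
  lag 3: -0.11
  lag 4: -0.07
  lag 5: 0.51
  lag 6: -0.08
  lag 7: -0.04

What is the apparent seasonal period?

5

The largest autocorrelation is r_5 = 0.51; the remaining lags stay at or below -0.04.
The dominant spike at lag 5 indicates a seasonal period of 5.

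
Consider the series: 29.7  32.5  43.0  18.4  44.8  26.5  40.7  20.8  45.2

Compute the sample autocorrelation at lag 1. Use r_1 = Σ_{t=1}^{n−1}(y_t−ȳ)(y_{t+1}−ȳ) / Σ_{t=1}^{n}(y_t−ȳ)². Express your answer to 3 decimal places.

-0.801

Mean ȳ = (29.7 + 32.5 + 43.0 + 18.4 + 44.8 + 26.5 + 40.7 + 20.8 + 45.2)/9 = 33.5111
Numerator Σ_{t=1}^{8}(y_t−ȳ)(y_{t+1}−ȳ) = -689.2235
Denominator Σ(y_t−ȳ)² = 860.4089
r_1 = -689.2235 / 860.4089 = -0.801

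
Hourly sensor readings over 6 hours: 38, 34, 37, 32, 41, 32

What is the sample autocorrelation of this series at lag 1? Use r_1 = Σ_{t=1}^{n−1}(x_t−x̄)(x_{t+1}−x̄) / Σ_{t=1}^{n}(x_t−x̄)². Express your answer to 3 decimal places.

Mean x̄ = (38 + 34 + 37 + 32 + 41 + 32)/6 = 35.6667
Deviations from mean: 2.3333, -1.6667, 1.3333, -3.6667, 5.3333, -3.6667
Σ(x_t−x̄)(x_{t+1}−x̄) = (-3.8889) + (-2.2222) + (-4.8889) + (-19.5556) + (-19.5556) = -50.1111
Denominator Σ(x_t−x̄)² = 65.3333
r_1 = -50.1111 / 65.3333 = -0.767

-0.767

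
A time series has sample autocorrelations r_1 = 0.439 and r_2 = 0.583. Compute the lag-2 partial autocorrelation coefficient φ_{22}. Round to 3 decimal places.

φ_{22} = (r_2 − r_1²) / (1 − r_1²)
r_1² = (0.439)² = 0.192721
Numerator = 0.583 − 0.1927 = 0.3903; denominator = 1 − 0.1927 = 0.8073
φ_{22} = 0.3903 / 0.8073 = 0.483

0.483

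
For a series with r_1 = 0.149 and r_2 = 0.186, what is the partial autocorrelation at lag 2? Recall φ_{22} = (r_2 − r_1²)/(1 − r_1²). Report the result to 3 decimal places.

φ_{22} = (r_2 − r_1²) / (1 − r_1²)
r_1² = (0.149)² = 0.022201
Numerator = 0.186 − 0.0222 = 0.1638; denominator = 1 − 0.0222 = 0.9778
φ_{22} = 0.1638 / 0.9778 = 0.168

0.168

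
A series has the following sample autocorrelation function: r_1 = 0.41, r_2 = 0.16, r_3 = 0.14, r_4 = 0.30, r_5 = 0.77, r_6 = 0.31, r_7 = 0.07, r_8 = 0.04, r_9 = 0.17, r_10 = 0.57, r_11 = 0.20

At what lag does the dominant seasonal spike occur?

The largest autocorrelation is r_5 = 0.77, with a weaker echo at lag 10 (0.57); the remaining lags stay at or below 0.41. The elevated value at lag 1 (0.41), dropping to 0.16 at lag 2, reflects decaying short-term dependence rather than seasonality.
The dominant spike at lag 5 indicates a seasonal period of 5.

5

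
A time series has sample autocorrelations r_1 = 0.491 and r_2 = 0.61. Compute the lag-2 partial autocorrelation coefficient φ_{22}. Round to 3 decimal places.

φ_{22} = (r_2 − r_1²) / (1 − r_1²)
r_1² = (0.491)² = 0.241081
Numerator = 0.61 − 0.2411 = 0.3689; denominator = 1 − 0.2411 = 0.7589
φ_{22} = 0.3689 / 0.7589 = 0.486

0.486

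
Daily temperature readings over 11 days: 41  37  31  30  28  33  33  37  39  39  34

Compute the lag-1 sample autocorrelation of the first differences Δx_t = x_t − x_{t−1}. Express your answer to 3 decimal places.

First differences Δx: -4, -6, -1, -2, 5, 0, 4, 2, 0, -5
Mean of differences = -0.7000
Numerator Σ(Δx_t−Δx̄)(Δx_{t+1}−Δx̄) = 30.9100
Denominator Σ(Δx_t−Δx̄)² = 122.1000
r_1(Δx) = 30.9100 / 122.1000 = 0.253

0.253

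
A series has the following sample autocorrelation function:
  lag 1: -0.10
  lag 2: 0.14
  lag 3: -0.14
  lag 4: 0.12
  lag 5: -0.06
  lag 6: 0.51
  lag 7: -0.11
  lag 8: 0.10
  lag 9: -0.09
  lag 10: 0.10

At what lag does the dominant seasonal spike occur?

6

The largest autocorrelation is r_6 = 0.51; the remaining lags stay at or below 0.14.
The dominant spike at lag 6 indicates a seasonal period of 6.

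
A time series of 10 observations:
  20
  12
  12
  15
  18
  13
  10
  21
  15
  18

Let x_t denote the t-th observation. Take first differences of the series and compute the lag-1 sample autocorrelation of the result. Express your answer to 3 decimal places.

First differences Δx: -8, 0, 3, 3, -5, -3, 11, -6, 3
Mean of differences = -0.2222
Numerator Σ(Δx_t−Δx̄)(Δx_{t+1}−Δx̄) = -107.3827
Denominator Σ(Δx_t−Δx̄)² = 281.5556
r_1(Δx) = -107.3827 / 281.5556 = -0.381

-0.381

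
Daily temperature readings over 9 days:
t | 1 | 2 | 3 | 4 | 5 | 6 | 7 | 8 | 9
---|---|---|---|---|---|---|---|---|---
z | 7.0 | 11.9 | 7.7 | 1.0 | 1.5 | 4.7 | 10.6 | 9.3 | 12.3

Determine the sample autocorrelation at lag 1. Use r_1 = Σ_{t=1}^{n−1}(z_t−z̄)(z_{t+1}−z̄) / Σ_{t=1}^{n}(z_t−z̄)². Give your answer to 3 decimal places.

0.408

Mean z̄ = (7.0 + 11.9 + 7.7 + 1.0 + 1.5 + 4.7 + 10.6 + 9.3 + 12.3)/9 = 7.3333
Numerator Σ_{t=1}^{8}(z_t−z̄)(z_{t+1}−z̄) = 57.7256
Denominator Σ(z_t−z̄)² = 141.3800
r_1 = 57.7256 / 141.3800 = 0.408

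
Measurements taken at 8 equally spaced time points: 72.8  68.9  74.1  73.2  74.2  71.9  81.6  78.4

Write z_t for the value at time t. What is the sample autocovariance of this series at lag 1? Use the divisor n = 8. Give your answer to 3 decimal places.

2.790

Mean z̄ = (72.8 + 68.9 + 74.1 + 73.2 + 74.2 + 71.9 + 81.6 + 78.4)/8 = 74.3875
Σ_{t=1}^{7}(z_t−z̄)(z_{t+1}−z̄) = 22.3186
γ_1 = 22.3186 / 8 = 2.790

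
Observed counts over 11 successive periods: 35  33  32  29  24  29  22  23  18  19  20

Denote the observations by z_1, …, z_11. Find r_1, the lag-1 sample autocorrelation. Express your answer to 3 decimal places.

0.642

Mean z̄ = (35 + 33 + 32 + 29 + 24 + 29 + 22 + 23 + 18 + 19 + 20)/11 = 25.8182
Numerator Σ_{t=1}^{10}(z_t−z̄)(z_{t+1}−z̄) = 232.0579
Denominator Σ(z_t−z̄)² = 361.6364
r_1 = 232.0579 / 361.6364 = 0.642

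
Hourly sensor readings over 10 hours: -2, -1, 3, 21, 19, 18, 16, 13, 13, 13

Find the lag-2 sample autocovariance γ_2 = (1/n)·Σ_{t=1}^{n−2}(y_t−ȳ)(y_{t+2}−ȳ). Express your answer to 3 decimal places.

Mean ȳ = (-2 − 1 + 3 + 21 + 19 + 18 + 16 + 13 + 13 + 13)/10 = 11.3000
Σ_{t=1}^{8}(y_t−ȳ)(y_{t+2}−ȳ) = 50.6200
γ_2 = 50.6200 / 10 = 5.062

5.062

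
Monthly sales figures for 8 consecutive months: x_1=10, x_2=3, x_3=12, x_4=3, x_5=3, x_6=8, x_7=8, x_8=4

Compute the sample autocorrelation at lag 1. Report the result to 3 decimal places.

-0.506

Mean x̄ = (10 + 3 + 12 + 3 + 3 + 8 + 8 + 4)/8 = 6.3750
Deviations from mean: 3.6250, -3.3750, 5.6250, -3.3750, -3.3750, 1.6250, 1.6250, -2.3750
Numerator Σ_{t=1}^{7}(x_t−x̄)(x_{t+1}−x̄) = -45.5156
Denominator Σ(x_t−x̄)² = 89.8750
r_1 = -45.5156 / 89.8750 = -0.506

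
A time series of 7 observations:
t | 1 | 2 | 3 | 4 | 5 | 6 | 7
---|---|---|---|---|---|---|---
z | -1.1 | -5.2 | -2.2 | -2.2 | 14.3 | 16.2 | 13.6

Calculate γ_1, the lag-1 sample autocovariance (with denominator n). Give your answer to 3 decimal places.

Mean z̄ = (-1.1 − 5.2 − 2.2 − 2.2 + 14.3 + 16.2 + 13.6)/7 = 4.7714
Σ_{t=1}^{6}(z_t−z̄)(z_{t+1}−z̄) = 320.0306
γ_1 = 320.0306 / 7 = 45.719

45.719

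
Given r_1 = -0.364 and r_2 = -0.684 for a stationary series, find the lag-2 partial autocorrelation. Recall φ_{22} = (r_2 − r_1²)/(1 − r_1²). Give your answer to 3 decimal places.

-0.941

φ_{22} = (r_2 − r_1²) / (1 − r_1²)
r_1² = (-0.364)² = 0.132496
Numerator = -0.684 − 0.1325 = -0.8165; denominator = 1 − 0.1325 = 0.8675
φ_{22} = -0.8165 / 0.8675 = -0.941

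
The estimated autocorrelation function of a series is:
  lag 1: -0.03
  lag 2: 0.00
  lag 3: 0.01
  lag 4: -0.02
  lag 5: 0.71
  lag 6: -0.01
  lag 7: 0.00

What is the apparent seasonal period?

The largest autocorrelation is r_5 = 0.71; the remaining lags stay at or below 0.01.
The dominant spike at lag 5 indicates a seasonal period of 5.

5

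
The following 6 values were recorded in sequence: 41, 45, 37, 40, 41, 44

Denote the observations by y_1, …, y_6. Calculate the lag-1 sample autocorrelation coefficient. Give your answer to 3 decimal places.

Mean ȳ = (41 + 45 + 37 + 40 + 41 + 44)/6 = 41.3333
Deviations from mean: -0.3333, 3.6667, -4.3333, -1.3333, -0.3333, 2.6667
Σ(y_t−ȳ)(y_{t+1}−ȳ) = (-1.2222) + (-15.8889) + (5.7778) + (0.4444) + (-0.8889) = -11.7778
Denominator Σ(y_t−ȳ)² = 41.3333
r_1 = -11.7778 / 41.3333 = -0.285

-0.285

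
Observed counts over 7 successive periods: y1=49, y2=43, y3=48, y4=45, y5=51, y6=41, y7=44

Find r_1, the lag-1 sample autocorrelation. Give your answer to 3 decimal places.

Mean ȳ = (49 + 43 + 48 + 45 + 51 + 41 + 44)/7 = 45.8571
Deviations from mean: 3.1429, -2.8571, 2.1429, -0.8571, 5.1429, -4.8571, -1.8571
Σ(y_t−ȳ)(y_{t+1}−ȳ) = (-8.9796) + (-6.1224) + (-1.8367) + (-4.4082) + (-24.9796) + (9.0204) = -37.3061
Denominator Σ(y_t−ȳ)² = 76.8571
r_1 = -37.3061 / 76.8571 = -0.485

-0.485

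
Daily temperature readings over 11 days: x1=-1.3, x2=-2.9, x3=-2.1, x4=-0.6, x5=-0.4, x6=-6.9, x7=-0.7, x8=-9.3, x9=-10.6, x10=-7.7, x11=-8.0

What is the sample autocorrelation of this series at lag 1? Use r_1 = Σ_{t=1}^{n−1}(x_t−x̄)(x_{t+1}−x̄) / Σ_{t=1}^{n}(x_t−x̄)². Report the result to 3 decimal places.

Mean x̄ = (-1.3 − 2.9 − 2.1 − 0.6 − 0.4 − 6.9 − 0.7 − 9.3 − 10.6 − 7.7 − 8.0)/11 = -4.5909
Numerator Σ_{t=1}^{10}(x_t−x̄)(x_{t+1}−x̄) = 57.0381
Denominator Σ(x_t−x̄)² = 153.4291
r_1 = 57.0381 / 153.4291 = 0.372

0.372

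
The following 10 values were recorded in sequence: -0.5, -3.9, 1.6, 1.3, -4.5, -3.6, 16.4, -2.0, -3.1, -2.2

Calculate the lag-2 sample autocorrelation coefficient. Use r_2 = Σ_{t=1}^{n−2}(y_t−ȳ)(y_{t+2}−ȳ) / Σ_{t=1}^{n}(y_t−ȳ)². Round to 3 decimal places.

Mean ȳ = (-0.5 − 3.9 + 1.6 + 1.3 − 4.5 − 3.6 + 16.4 − 2.0 − 3.1 − 2.2)/10 = -0.0500
Numerator Σ_{t=1}^{8}(y_t−ȳ)(y_{t+2}−ȳ) = -130.3350
Denominator Σ(y_t−ȳ)² = 340.3050
r_2 = -130.3350 / 340.3050 = -0.383

-0.383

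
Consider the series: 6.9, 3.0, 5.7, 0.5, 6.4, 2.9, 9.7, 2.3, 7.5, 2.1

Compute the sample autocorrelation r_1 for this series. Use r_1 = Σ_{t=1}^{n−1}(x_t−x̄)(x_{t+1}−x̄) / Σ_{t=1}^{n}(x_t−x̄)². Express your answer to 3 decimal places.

-0.704

Mean x̄ = (6.9 + 3.0 + 5.7 + 0.5 + 6.4 + 2.9 + 9.7 + 2.3 + 7.5 + 2.1)/10 = 4.7000
Numerator Σ_{t=1}^{9}(x_t−x̄)(x_{t+1}−x̄) = -54.8400
Denominator Σ(x_t−x̄)² = 77.8600
r_1 = -54.8400 / 77.8600 = -0.704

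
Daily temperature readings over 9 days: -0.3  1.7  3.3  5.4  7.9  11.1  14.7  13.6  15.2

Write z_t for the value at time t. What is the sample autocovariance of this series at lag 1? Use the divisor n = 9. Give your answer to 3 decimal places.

Mean z̄ = (-0.3 + 1.7 + 3.3 + 5.4 + 7.9 + 11.1 + 14.7 + 13.6 + 15.2)/9 = 8.0667
Σ_{t=1}^{8}(z_t−z̄)(z_{t+1}−z̄) = 192.5622
γ_1 = 192.5622 / 9 = 21.396

21.396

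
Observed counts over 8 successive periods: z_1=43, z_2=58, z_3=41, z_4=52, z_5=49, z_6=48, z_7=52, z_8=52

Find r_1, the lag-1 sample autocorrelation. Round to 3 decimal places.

-0.704

Mean z̄ = (43 + 58 + 41 + 52 + 49 + 48 + 52 + 52)/8 = 49.3750
Deviations from mean: -6.3750, 8.6250, -8.3750, 2.6250, -0.3750, -1.3750, 2.6250, 2.6250
Σ(z_t−z̄)(z_{t+1}−z̄) = (-54.9844) + (-72.2344) + (-21.9844) + (-0.9844) + (0.5156) + (-3.6094) + (6.8906) = -146.3906
Denominator Σ(z_t−z̄)² = 207.8750
r_1 = -146.3906 / 207.8750 = -0.704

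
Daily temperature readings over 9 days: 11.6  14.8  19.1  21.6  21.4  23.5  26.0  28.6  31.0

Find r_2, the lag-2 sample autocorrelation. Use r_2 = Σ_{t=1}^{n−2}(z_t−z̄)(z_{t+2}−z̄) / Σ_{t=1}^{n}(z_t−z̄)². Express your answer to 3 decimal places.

0.249

Mean z̄ = (11.6 + 14.8 + 19.1 + 21.6 + 21.4 + 23.5 + 26.0 + 28.6 + 31.0)/9 = 21.9556
Numerator Σ_{t=1}^{7}(z_t−z̄)(z_{t+2}−z̄) = 77.7472
Denominator Σ(z_t−z̄)² = 311.7222
r_2 = 77.7472 / 311.7222 = 0.249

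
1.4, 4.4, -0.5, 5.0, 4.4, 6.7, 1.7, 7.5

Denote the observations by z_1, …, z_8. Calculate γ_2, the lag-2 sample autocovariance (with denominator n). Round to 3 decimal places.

2.675

Mean z̄ = (1.4 + 4.4 − 0.5 + 5.0 + 4.4 + 6.7 + 1.7 + 7.5)/8 = 3.8250
Deviations: -2.4250, 0.5750, -4.3250, 1.1750, 0.5750, 2.8750, -2.1250, 3.6750
Σ_{t=1}^{6}(z_t−z̄)(z_{t+2}−z̄) = 21.3988
γ_2 = 21.3988 / 8 = 2.675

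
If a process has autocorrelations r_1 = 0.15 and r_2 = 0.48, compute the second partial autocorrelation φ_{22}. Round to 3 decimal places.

0.468

φ_{22} = (r_2 − r_1²) / (1 − r_1²)
r_1² = (0.15)² = 0.0225
Numerator = 0.48 − 0.0225 = 0.4575; denominator = 1 − 0.0225 = 0.9775
φ_{22} = 0.4575 / 0.9775 = 0.468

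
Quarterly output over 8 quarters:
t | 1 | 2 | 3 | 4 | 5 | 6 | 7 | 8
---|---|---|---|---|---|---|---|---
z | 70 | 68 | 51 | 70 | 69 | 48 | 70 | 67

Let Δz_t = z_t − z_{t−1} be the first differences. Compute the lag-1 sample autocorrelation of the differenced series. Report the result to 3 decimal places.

-0.513

First differences Δz: -2, -17, 19, -1, -21, 22, -3
Mean of differences = -0.4286
Numerator Σ(Δz_t−Δz̄)(Δz_{t+1}−Δz̄) = -814.3265
Denominator Σ(Δz_t−Δz̄)² = 1587.7143
r_1(Δz) = -814.3265 / 1587.7143 = -0.513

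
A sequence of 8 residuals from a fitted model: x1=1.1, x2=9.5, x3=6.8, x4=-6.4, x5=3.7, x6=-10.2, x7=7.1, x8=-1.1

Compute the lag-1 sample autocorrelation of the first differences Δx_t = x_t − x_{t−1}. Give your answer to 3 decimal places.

-0.705

First differences Δx: 8.4, -2.7, -13.2, 10.1, -13.9, 17.3, -8.2
Mean of differences = -0.3143
Numerator Σ(Δx_t−Δx̄)(Δx_{t+1}−Δx̄) = -643.9331
Denominator Σ(Δx_t−Δx̄)² = 913.1486
r_1(Δx) = -643.9331 / 913.1486 = -0.705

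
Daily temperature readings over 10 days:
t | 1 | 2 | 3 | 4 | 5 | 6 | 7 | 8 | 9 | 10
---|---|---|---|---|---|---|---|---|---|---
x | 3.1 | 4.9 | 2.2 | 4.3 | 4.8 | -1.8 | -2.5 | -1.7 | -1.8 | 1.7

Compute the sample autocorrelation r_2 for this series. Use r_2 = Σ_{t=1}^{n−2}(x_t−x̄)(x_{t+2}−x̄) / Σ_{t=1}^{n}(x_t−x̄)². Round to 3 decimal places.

Mean x̄ = (3.1 + 4.9 + 2.2 + 4.3 + 4.8 − 1.8 − 2.5 − 1.7 − 1.8 + 1.7)/10 = 1.3200
Numerator Σ_{t=1}^{8}(x_t−x̄)(x_{t+2}−x̄) = 12.8992
Denominator Σ(x_t−x̄)² = 81.0760
r_2 = 12.8992 / 81.0760 = 0.159

0.159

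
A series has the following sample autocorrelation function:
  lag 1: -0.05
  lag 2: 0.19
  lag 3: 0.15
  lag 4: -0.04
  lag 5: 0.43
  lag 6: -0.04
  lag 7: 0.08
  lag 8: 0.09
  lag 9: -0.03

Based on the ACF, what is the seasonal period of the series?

5

The largest autocorrelation is r_5 = 0.43; the remaining lags stay at or below 0.19.
The dominant spike at lag 5 indicates a seasonal period of 5.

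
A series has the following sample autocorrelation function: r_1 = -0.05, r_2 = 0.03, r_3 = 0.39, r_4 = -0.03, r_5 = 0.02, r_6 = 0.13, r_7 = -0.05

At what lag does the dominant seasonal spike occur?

3

The largest autocorrelation is r_3 = 0.39; the remaining lags stay at or below 0.13.
The dominant spike at lag 3 indicates a seasonal period of 3.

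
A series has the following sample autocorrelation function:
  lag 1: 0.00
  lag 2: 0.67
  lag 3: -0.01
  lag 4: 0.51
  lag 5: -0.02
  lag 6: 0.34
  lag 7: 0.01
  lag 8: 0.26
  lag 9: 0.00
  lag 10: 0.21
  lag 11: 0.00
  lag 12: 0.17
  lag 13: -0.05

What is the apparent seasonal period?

2

The largest autocorrelation is r_2 = 0.67, with weaker echoes at lags 4 (0.51), 6 (0.34), 8 (0.26), 10 (0.21) and 12 (0.17); the remaining lags stay at or below 0.01.
The dominant spike at lag 2 indicates a seasonal period of 2.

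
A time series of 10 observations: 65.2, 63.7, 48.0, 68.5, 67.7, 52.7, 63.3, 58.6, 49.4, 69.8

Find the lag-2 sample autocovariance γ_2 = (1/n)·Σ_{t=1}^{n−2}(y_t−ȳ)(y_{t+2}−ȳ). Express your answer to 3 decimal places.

-19.859

Mean ȳ = (65.2 + 63.7 + 48.0 + 68.5 + 67.7 + 52.7 + 63.3 + 58.6 + 49.4 + 69.8)/10 = 60.6900
Σ_{t=1}^{8}(y_t−ȳ)(y_{t+2}−ȳ) = -198.5942
γ_2 = -198.5942 / 10 = -19.859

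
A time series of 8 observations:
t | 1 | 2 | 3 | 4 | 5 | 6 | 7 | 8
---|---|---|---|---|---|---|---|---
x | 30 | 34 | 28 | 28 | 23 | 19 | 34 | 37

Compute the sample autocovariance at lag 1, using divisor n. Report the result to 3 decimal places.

Mean x̄ = (30 + 34 + 28 + 28 + 23 + 19 + 34 + 37)/8 = 29.1250
Σ_{t=1}^{7}(x_t−x̄)(x_{t+1}−x̄) = 57.9844
γ_1 = 57.9844 / 8 = 7.248

7.248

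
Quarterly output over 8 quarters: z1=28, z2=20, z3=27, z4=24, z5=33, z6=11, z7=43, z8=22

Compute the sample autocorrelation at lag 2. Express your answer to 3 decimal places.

Mean z̄ = (28 + 20 + 27 + 24 + 33 + 11 + 43 + 22)/8 = 26.0000
Deviations from mean: 2.0000, -6.0000, 1.0000, -2.0000, 7.0000, -15.0000, 17.0000, -4.0000
Numerator Σ_{t=1}^{6}(z_t−z̄)(z_{t+2}−z̄) = 230.0000
Denominator Σ(z_t−z̄)² = 624.0000
r_2 = 230.0000 / 624.0000 = 0.369

0.369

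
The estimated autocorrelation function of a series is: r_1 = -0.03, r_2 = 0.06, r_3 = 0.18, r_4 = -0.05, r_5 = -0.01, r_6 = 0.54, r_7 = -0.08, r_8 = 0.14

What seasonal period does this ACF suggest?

6

The largest autocorrelation is r_6 = 0.54; the remaining lags stay at or below 0.18.
The dominant spike at lag 6 indicates a seasonal period of 6.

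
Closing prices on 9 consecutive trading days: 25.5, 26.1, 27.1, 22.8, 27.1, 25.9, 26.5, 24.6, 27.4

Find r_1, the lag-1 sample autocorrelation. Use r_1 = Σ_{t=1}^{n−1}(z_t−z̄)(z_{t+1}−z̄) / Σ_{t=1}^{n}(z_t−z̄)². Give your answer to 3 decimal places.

-0.590

Mean z̄ = (25.5 + 26.1 + 27.1 + 22.8 + 27.1 + 25.9 + 26.5 + 24.6 + 27.4)/9 = 25.8889
Numerator Σ_{t=1}^{8}(z_t−z̄)(z_{t+1}−z̄) = -10.0235
Denominator Σ(z_t−z̄)² = 16.9889
r_1 = -10.0235 / 16.9889 = -0.590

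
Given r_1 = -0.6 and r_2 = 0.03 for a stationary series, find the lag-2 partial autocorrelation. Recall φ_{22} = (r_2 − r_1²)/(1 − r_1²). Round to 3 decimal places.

-0.516

φ_{22} = (r_2 − r_1²) / (1 − r_1²)
r_1² = (-0.6)² = 0.36
Numerator = 0.03 − 0.3600 = -0.3300; denominator = 1 − 0.3600 = 0.6400
φ_{22} = -0.3300 / 0.6400 = -0.516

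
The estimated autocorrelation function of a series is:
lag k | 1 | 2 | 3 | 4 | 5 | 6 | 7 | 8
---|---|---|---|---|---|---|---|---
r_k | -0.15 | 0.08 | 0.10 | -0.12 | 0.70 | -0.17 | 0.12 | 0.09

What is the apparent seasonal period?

5

The largest autocorrelation is r_5 = 0.70; the remaining lags stay at or below 0.12.
The dominant spike at lag 5 indicates a seasonal period of 5.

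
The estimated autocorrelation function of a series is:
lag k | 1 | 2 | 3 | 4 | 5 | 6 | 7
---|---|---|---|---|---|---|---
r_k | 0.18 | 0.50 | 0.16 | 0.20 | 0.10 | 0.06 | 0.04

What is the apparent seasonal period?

The largest autocorrelation is r_2 = 0.50, with a weaker echo at lag 4 (0.20); the remaining lags stay at or below 0.18.
The dominant spike at lag 2 indicates a seasonal period of 2.

2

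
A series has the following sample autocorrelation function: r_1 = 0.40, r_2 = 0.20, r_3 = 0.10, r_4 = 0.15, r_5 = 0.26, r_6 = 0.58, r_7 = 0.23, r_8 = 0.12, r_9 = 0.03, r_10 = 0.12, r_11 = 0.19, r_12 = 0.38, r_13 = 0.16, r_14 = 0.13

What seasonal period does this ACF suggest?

The largest autocorrelation is r_6 = 0.58; the remaining lags stay at or below 0.40. The elevated value at lag 1 (0.40), dropping to 0.20 at lag 2, reflects decaying short-term dependence rather than seasonality.
The dominant spike at lag 6 indicates a seasonal period of 6.

6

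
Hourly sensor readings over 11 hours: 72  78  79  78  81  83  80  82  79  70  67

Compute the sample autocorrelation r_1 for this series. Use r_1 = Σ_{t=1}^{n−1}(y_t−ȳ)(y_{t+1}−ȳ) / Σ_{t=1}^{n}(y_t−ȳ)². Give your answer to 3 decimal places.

Mean ȳ = (72 + 78 + 79 + 78 + 81 + 83 + 80 + 82 + 79 + 70 + 67)/11 = 77.1818
Numerator Σ_{t=1}^{10}(y_t−ȳ)(y_{t+1}−ȳ) = 122.8760
Denominator Σ(y_t−ȳ)² = 269.6364
r_1 = 122.8760 / 269.6364 = 0.456

0.456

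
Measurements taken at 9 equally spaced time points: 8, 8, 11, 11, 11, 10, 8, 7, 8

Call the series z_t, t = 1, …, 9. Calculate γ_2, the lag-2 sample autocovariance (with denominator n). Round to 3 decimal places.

-0.188

Mean z̄ = (8 + 8 + 11 + 11 + 11 + 10 + 8 + 7 + 8)/9 = 9.1111
Σ_{t=1}^{7}(z_t−z̄)(z_{t+2}−z̄) = -1.6914
γ_2 = -1.6914 / 9 = -0.188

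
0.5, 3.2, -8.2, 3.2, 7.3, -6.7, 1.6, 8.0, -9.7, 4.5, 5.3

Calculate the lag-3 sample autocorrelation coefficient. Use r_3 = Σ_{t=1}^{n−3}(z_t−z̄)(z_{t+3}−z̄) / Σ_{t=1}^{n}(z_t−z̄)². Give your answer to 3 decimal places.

0.632

Mean z̄ = (0.5 + 3.2 − 8.2 + 3.2 + 7.3 − 6.7 + 1.6 + 8.0 − 9.7 + 4.5 + 5.3)/11 = 0.8182
Numerator Σ_{t=1}^{8}(z_t−z̄)(z_{t+3}−z̄) = 245.0381
Denominator Σ(z_t−z̄)² = 387.7764
r_3 = 245.0381 / 387.7764 = 0.632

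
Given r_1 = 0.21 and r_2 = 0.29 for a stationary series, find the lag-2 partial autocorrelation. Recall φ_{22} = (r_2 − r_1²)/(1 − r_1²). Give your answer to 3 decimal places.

0.257

φ_{22} = (r_2 − r_1²) / (1 − r_1²)
r_1² = (0.21)² = 0.0441
Numerator = 0.29 − 0.0441 = 0.2459; denominator = 1 − 0.0441 = 0.9559
φ_{22} = 0.2459 / 0.9559 = 0.257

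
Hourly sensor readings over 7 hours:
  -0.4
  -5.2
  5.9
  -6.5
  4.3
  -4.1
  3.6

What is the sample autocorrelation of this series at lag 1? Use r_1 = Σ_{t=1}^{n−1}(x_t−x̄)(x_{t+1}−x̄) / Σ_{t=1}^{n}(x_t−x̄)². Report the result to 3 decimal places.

Mean x̄ = (-0.4 − 5.2 + 5.9 − 6.5 + 4.3 − 4.1 + 3.6)/7 = -0.3429
Deviations from mean: -0.0571, -4.8571, 6.2429, -6.1571, 4.6429, -3.7571, 3.9429
Σ(x_t−x̄)(x_{t+1}−x̄) = (0.2776) + (-30.3224) + (-38.4382) + (-28.5867) + (-17.4439) + (-14.8139) = -129.3276
Denominator Σ(x_t−x̄)² = 151.6971
r_1 = -129.3276 / 151.6971 = -0.853

-0.853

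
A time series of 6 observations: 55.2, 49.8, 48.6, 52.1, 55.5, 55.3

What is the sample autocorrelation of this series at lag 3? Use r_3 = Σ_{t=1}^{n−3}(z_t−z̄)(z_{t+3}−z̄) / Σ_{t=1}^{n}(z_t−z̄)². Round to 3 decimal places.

-0.437

Mean z̄ = (55.2 + 49.8 + 48.6 + 52.1 + 55.5 + 55.3)/6 = 52.7500
Numerator Σ_{t=1}^{3}(z_t−z̄)(z_{t+3}−z̄) = -20.2875
Denominator Σ(z_t−z̄)² = 46.4150
r_3 = -20.2875 / 46.4150 = -0.437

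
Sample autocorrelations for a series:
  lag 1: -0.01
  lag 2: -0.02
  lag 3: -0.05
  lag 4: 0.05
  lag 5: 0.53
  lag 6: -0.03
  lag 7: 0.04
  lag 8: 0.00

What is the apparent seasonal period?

5

The largest autocorrelation is r_5 = 0.53; the remaining lags stay at or below 0.05.
The dominant spike at lag 5 indicates a seasonal period of 5.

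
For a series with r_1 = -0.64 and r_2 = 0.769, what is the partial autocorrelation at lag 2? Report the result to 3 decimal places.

0.609

φ_{22} = (r_2 − r_1²) / (1 − r_1²)
r_1² = (-0.64)² = 0.4096
Numerator = 0.769 − 0.4096 = 0.3594; denominator = 1 − 0.4096 = 0.5904
φ_{22} = 0.3594 / 0.5904 = 0.609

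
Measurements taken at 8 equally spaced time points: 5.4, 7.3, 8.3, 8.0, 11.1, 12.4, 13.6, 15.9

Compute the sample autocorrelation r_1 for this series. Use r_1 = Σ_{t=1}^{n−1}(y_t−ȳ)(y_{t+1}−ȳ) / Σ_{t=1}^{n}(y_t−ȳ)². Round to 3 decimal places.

0.564

Mean ȳ = (5.4 + 7.3 + 8.3 + 8.0 + 11.1 + 12.4 + 13.6 + 15.9)/8 = 10.2500
Deviations from mean: -4.8500, -2.9500, -1.9500, -2.2500, 0.8500, 2.1500, 3.3500, 5.6500
Numerator Σ_{t=1}^{7}(y_t−ȳ)(y_{t+1}−ȳ) = 50.4925
Denominator Σ(y_t−ȳ)² = 89.5800
r_1 = 50.4925 / 89.5800 = 0.564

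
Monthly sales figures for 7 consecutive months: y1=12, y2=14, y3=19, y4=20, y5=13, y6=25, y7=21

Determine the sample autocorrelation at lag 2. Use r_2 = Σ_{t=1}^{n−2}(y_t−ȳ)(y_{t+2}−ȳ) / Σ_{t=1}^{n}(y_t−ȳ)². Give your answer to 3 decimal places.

Mean ȳ = (12 + 14 + 19 + 20 + 13 + 25 + 21)/7 = 17.7143
Deviations from mean: -5.7143, -3.7143, 1.2857, 2.2857, -4.7143, 7.2857, 3.2857
Σ(y_t−ȳ)(y_{t+2}−ȳ) = (-7.3469) + (-8.4898) + (-6.0612) + (16.6531) + (-15.4898) = -20.7347
Denominator Σ(y_t−ȳ)² = 139.4286
r_2 = -20.7347 / 139.4286 = -0.149

-0.149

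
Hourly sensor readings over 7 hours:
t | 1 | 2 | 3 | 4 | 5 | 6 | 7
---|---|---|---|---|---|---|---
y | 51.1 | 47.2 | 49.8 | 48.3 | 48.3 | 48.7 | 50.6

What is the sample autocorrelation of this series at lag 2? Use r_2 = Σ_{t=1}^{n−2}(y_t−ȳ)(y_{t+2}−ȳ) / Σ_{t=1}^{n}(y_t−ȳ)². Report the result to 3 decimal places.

0.129

Mean ȳ = (51.1 + 47.2 + 49.8 + 48.3 + 48.3 + 48.7 + 50.6)/7 = 49.1429
Deviations from mean: 1.9571, -1.9429, 0.6571, -0.8429, -0.8429, -0.4429, 1.4571
Σ(y_t−ȳ)(y_{t+2}−ȳ) = (1.2861) + (1.6376) + (-0.5539) + (0.3733) + (-1.2282) = 1.5149
Denominator Σ(y_t−ȳ)² = 11.7771
r_2 = 1.5149 / 11.7771 = 0.129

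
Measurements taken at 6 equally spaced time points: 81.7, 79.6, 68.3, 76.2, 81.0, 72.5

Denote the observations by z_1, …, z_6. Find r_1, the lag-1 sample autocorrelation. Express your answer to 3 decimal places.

Mean z̄ = (81.7 + 79.6 + 68.3 + 76.2 + 81.0 + 72.5)/6 = 76.5500
Deviations from mean: 5.1500, 3.0500, -8.2500, -0.3500, 4.4500, -4.0500
Σ(z_t−z̄)(z_{t+1}−z̄) = (15.7075) + (-25.1625) + (2.8875) + (-1.5575) + (-18.0225) = -26.1475
Denominator Σ(z_t−z̄)² = 140.2150
r_1 = -26.1475 / 140.2150 = -0.186

-0.186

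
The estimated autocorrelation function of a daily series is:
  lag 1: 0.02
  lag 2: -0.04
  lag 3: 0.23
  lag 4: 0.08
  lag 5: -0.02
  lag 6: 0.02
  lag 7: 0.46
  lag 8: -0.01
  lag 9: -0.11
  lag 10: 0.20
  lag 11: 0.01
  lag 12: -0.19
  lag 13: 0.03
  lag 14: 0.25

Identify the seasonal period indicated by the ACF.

The largest autocorrelation is r_7 = 0.46, with a weaker echo at lag 14 (0.25); the remaining lags stay at or below 0.23.
The dominant spike at lag 7 indicates a seasonal period of 7.

7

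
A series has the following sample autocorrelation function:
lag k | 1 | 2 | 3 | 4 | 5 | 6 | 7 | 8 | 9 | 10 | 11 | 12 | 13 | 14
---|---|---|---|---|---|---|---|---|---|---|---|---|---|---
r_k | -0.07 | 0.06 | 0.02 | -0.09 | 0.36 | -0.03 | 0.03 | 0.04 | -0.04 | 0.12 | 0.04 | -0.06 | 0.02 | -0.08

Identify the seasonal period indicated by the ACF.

5

The largest autocorrelation is r_5 = 0.36; the remaining lags stay at or below 0.12.
The dominant spike at lag 5 indicates a seasonal period of 5.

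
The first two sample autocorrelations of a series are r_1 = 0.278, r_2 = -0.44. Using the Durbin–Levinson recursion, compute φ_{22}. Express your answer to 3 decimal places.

-0.561

φ_{22} = (r_2 − r_1²) / (1 − r_1²)
r_1² = (0.278)² = 0.077284
Numerator = -0.44 − 0.0773 = -0.5173; denominator = 1 − 0.0773 = 0.9227
φ_{22} = -0.5173 / 0.9227 = -0.561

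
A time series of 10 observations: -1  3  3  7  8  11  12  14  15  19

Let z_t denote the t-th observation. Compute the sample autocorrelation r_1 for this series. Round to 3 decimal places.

Mean z̄ = (-1 + 3 + 3 + 7 + 8 + 11 + 12 + 14 + 15 + 19)/10 = 9.1000
Numerator Σ_{t=1}^{9}(z_t−z̄)(z_{t+1}−z̄) = 218.8900
Denominator Σ(z_t−z̄)² = 350.9000
r_1 = 218.8900 / 350.9000 = 0.624

0.624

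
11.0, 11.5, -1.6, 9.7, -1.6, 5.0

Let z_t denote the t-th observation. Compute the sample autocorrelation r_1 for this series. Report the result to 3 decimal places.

-0.352

Mean z̄ = (11.0 + 11.5 − 1.6 + 9.7 − 1.6 + 5.0)/6 = 5.6667
Σ(z_t−z̄)(z_{t+1}−z̄) = (31.1111) + (-42.3889) + (-29.3089) + (-29.3089) + (4.8444) = -65.0511
Denominator Σ(z_t−z̄)² = 184.7933
r_1 = -65.0511 / 184.7933 = -0.352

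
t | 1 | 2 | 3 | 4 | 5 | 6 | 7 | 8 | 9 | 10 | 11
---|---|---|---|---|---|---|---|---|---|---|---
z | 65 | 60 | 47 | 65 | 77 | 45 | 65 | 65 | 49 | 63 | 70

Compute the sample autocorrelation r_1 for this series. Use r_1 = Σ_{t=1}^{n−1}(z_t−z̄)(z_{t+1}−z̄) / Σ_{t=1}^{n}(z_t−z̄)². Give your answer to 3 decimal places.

Mean z̄ = (65 + 60 + 47 + 65 + 77 + 45 + 65 + 65 + 49 + 63 + 70)/11 = 61.0000
Numerator Σ_{t=1}^{10}(z_t−z̄)(z_{t+1}−z̄) = -340.0000
Denominator Σ(z_t−z̄)² = 1002.0000
r_1 = -340.0000 / 1002.0000 = -0.339

-0.339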